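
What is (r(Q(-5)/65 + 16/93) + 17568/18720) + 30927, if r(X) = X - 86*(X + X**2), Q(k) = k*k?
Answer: 225493336397/7308405 ≈ 30854.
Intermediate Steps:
Q(k) = k**2
r(X) = -86*X**2 - 85*X (r(X) = X - (86*X + 86*X**2) = X + (-86*X - 86*X**2) = -86*X**2 - 85*X)
(r(Q(-5)/65 + 16/93) + 17568/18720) + 30927 = (-((-5)**2/65 + 16/93)*(85 + 86*((-5)**2/65 + 16/93)) + 17568/18720) + 30927 = (-(25*(1/65) + 16*(1/93))*(85 + 86*(25*(1/65) + 16*(1/93))) + 17568*(1/18720)) + 30927 = (-(5/13 + 16/93)*(85 + 86*(5/13 + 16/93)) + 61/65) + 30927 = (-1*673/1209*(85 + 86*(673/1209)) + 61/65) + 30927 = (-1*673/1209*(85 + 57878/1209) + 61/65) + 30927 = (-1*673/1209*160643/1209 + 61/65) + 30927 = (-108112739/1461681 + 61/65) + 30927 = -533705038/7308405 + 30927 = 225493336397/7308405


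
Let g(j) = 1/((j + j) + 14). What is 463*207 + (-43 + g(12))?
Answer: 3640325/38 ≈ 95798.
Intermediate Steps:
g(j) = 1/(14 + 2*j) (g(j) = 1/(2*j + 14) = 1/(14 + 2*j))
463*207 + (-43 + g(12)) = 463*207 + (-43 + 1/(2*(7 + 12))) = 95841 + (-43 + (1/2)/19) = 95841 + (-43 + (1/2)*(1/19)) = 95841 + (-43 + 1/38) = 95841 - 1633/38 = 3640325/38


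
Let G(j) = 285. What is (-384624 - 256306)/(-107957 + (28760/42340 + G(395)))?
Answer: 678424405/113970093 ≈ 5.9527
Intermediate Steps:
(-384624 - 256306)/(-107957 + (28760/42340 + G(395))) = (-384624 - 256306)/(-107957 + (28760/42340 + 285)) = -640930/(-107957 + (28760*(1/42340) + 285)) = -640930/(-107957 + (1438/2117 + 285)) = -640930/(-107957 + 604783/2117) = -640930/(-227940186/2117) = -640930*(-2117/227940186) = 678424405/113970093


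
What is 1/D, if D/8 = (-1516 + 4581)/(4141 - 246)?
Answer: 779/4904 ≈ 0.15885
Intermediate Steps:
D = 4904/779 (D = 8*((-1516 + 4581)/(4141 - 246)) = 8*(3065/3895) = 8*(3065*(1/3895)) = 8*(613/779) = 4904/779 ≈ 6.2952)
1/D = 1/(4904/779) = 779/4904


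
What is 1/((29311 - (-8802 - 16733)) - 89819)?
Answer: -1/34973 ≈ -2.8593e-5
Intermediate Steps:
1/((29311 - (-8802 - 16733)) - 89819) = 1/((29311 - 1*(-25535)) - 89819) = 1/((29311 + 25535) - 89819) = 1/(54846 - 89819) = 1/(-34973) = -1/34973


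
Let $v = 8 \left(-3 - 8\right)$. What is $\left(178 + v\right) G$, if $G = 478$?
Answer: $43020$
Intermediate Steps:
$v = -88$ ($v = 8 \left(-11\right) = -88$)
$\left(178 + v\right) G = \left(178 - 88\right) 478 = 90 \cdot 478 = 43020$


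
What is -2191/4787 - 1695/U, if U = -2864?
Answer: 1838941/13709968 ≈ 0.13413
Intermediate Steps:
-2191/4787 - 1695/U = -2191/4787 - 1695/(-2864) = -2191*1/4787 - 1695*(-1/2864) = -2191/4787 + 1695/2864 = 1838941/13709968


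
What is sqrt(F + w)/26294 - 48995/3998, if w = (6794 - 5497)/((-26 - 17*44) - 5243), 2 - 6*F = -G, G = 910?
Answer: -48995/3998 + sqrt(5495247879)/158210998 ≈ -12.254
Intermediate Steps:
F = 152 (F = 1/3 - (-1)*910/6 = 1/3 - 1/6*(-910) = 1/3 + 455/3 = 152)
w = -1297/6017 (w = 1297/((-26 - 748) - 5243) = 1297/(-774 - 5243) = 1297/(-6017) = 1297*(-1/6017) = -1297/6017 ≈ -0.21556)
sqrt(F + w)/26294 - 48995/3998 = sqrt(152 - 1297/6017)/26294 - 48995/3998 = sqrt(913287/6017)*(1/26294) - 48995*1/3998 = (sqrt(5495247879)/6017)*(1/26294) - 48995/3998 = sqrt(5495247879)/158210998 - 48995/3998 = -48995/3998 + sqrt(5495247879)/158210998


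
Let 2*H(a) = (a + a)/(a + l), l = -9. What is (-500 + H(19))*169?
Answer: -841789/10 ≈ -84179.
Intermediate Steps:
H(a) = a/(-9 + a) (H(a) = ((a + a)/(a - 9))/2 = ((2*a)/(-9 + a))/2 = (2*a/(-9 + a))/2 = a/(-9 + a))
(-500 + H(19))*169 = (-500 + 19/(-9 + 19))*169 = (-500 + 19/10)*169 = -4981/10*169 = -841789/10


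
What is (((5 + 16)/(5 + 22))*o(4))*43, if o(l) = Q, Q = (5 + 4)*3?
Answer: 903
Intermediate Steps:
Q = 27 (Q = 9*3 = 27)
o(l) = 27
(((5 + 16)/(5 + 22))*o(4))*43 = (((5 + 16)/(5 + 22))*27)*43 = ((21/27)*27)*43 = ((21*(1/27))*27)*43 = ((7/9)*27)*43 = 21*43 = 903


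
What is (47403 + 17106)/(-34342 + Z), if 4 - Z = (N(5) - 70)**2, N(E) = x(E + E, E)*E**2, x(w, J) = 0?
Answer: -64509/39238 ≈ -1.6440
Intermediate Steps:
N(E) = 0 (N(E) = 0*E**2 = 0)
Z = -4896 (Z = 4 - (0 - 70)**2 = 4 - 1*(-70)**2 = 4 - 1*4900 = 4 - 4900 = -4896)
(47403 + 17106)/(-34342 + Z) = (47403 + 17106)/(-34342 - 4896) = 64509/(-39238) = 64509*(-1/39238) = -64509/39238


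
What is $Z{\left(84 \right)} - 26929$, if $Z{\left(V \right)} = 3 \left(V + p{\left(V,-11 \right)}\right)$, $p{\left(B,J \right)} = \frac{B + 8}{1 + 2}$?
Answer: $-26585$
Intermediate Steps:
$p{\left(B,J \right)} = \frac{8}{3} + \frac{B}{3}$ ($p{\left(B,J \right)} = \frac{8 + B}{3} = \left(8 + B\right) \frac{1}{3} = \frac{8}{3} + \frac{B}{3}$)
$Z{\left(V \right)} = 8 + 4 V$ ($Z{\left(V \right)} = 3 \left(V + \left(\frac{8}{3} + \frac{V}{3}\right)\right) = 3 \left(\frac{8}{3} + \frac{4 V}{3}\right) = 8 + 4 V$)
$Z{\left(84 \right)} - 26929 = \left(8 + 4 \cdot 84\right) - 26929 = \left(8 + 336\right) - 26929 = 344 - 26929 = -26585$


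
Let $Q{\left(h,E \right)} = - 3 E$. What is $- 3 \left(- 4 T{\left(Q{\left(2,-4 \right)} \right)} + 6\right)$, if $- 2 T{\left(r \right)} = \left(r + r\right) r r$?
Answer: $-20754$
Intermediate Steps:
$T{\left(r \right)} = - r^{3}$ ($T{\left(r \right)} = - \frac{\left(r + r\right) r r}{2} = - \frac{2 r r^{2}}{2} = - \frac{2 r^{3}}{2} = - r^{3}$)
$- 3 \left(- 4 T{\left(Q{\left(2,-4 \right)} \right)} + 6\right) = - 3 \left(- 4 \left(- \left(\left(-3\right) \left(-4\right)\right)^{3}\right) + 6\right) = - 3 \left(- 4 \left(- 12^{3}\right) + 6\right) = - 3 \left(- 4 \left(\left(-1\right) 1728\right) + 6\right) = - 3 \left(\left(-4\right) \left(-1728\right) + 6\right) = - 3 \left(6912 + 6\right) = \left(-3\right) 6918 = -20754$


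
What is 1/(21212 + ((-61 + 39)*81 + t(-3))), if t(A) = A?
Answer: 1/19427 ≈ 5.1475e-5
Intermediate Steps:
1/(21212 + ((-61 + 39)*81 + t(-3))) = 1/(21212 + ((-61 + 39)*81 - 3)) = 1/(21212 + (-22*81 - 3)) = 1/(21212 + (-1782 - 3)) = 1/(21212 - 1785) = 1/19427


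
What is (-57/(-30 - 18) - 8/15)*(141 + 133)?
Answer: 21509/120 ≈ 179.24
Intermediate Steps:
(-57/(-30 - 18) - 8/15)*(141 + 133) = (-57/(-48) - 8*1/15)*274 = (-57*(-1/48) - 8/15)*274 = (19/16 - 8/15)*274 = (157/240)*274 = 21509/120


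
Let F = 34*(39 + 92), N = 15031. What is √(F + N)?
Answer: 3*√2165 ≈ 139.59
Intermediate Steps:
F = 4454 (F = 34*131 = 4454)
√(F + N) = √(4454 + 15031) = √19485 = 3*√2165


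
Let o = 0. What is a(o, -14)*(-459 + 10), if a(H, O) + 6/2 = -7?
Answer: 4490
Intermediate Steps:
a(H, O) = -10 (a(H, O) = -3 - 7 = -10)
a(o, -14)*(-459 + 10) = -10*(-459 + 10) = -10*(-449) = 4490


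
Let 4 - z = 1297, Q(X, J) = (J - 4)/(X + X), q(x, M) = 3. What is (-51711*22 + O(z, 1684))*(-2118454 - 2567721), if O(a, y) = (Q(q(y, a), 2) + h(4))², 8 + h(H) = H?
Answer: 47979913530575/9 ≈ 5.3311e+12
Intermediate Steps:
h(H) = -8 + H
Q(X, J) = (-4 + J)/(2*X) (Q(X, J) = (-4 + J)/((2*X)) = (-4 + J)*(1/(2*X)) = (-4 + J)/(2*X))
z = -1293 (z = 4 - 1*1297 = 4 - 1297 = -1293)
O(a, y) = 169/9 (O(a, y) = ((½)*(-4 + 2)/3 + (-8 + 4))² = ((½)*(⅓)*(-2) - 4)² = (-⅓ - 4)² = (-13/3)² = 169/9)
(-51711*22 + O(z, 1684))*(-2118454 - 2567721) = (-51711*22 + 169/9)*(-2118454 - 2567721) = (-1137642 + 169/9)*(-4686175) = -10238609/9*(-4686175) = 47979913530575/9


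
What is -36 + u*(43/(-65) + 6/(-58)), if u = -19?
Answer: -40462/1885 ≈ -21.465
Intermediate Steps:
-36 + u*(43/(-65) + 6/(-58)) = -36 - 19*(43/(-65) + 6/(-58)) = -36 - 19*(43*(-1/65) + 6*(-1/58)) = -36 - 19*(-43/65 - 3/29) = -36 - 19*(-1442/1885) = -36 + 27398/1885 = -40462/1885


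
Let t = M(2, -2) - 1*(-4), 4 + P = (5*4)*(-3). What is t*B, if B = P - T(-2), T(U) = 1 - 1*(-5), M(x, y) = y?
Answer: -140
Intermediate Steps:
P = -64 (P = -4 + (5*4)*(-3) = -4 + 20*(-3) = -4 - 60 = -64)
T(U) = 6 (T(U) = 1 + 5 = 6)
B = -70 (B = -64 - 1*6 = -64 - 6 = -70)
t = 2 (t = -2 - 1*(-4) = -2 + 4 = 2)
t*B = 2*(-70) = -140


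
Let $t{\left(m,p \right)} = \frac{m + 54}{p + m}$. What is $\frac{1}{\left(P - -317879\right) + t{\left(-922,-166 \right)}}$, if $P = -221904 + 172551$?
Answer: $\frac{272}{73039289} \approx 3.724 \cdot 10^{-6}$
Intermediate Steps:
$P = -49353$
$t{\left(m,p \right)} = \frac{54 + m}{m + p}$
$\frac{1}{\left(P - -317879\right) + t{\left(-922,-166 \right)}} = \frac{1}{\left(-49353 - -317879\right) + \frac{54 - 922}{-922 - 166}} = \frac{1}{\left(-49353 + 317879\right) + \frac{1}{-1088} \left(-868\right)} = \frac{1}{268526 - - \frac{217}{272}} = \frac{1}{268526 + \frac{217}{272}} = \frac{1}{\frac{73039289}{272}} = \frac{272}{73039289}$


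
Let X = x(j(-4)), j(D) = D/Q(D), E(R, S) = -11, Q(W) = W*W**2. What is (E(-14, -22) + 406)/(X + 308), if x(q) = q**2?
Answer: 101120/78849 ≈ 1.2825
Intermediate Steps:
Q(W) = W**3
j(D) = D**(-2) (j(D) = D/(D**3) = D/D**3 = D**(-2))
X = 1/256 (X = ((-4)**(-2))**2 = (1/16)**2 = 1/256 ≈ 0.0039063)
(E(-14, -22) + 406)/(X + 308) = (-11 + 406)/(1/256 + 308) = 395/(78849/256) = 395*(256/78849) = 101120/78849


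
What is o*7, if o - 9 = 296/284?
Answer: 4991/71 ≈ 70.296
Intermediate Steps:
o = 713/71 (o = 9 + 296/284 = 9 + 296*(1/284) = 9 + 74/71 = 713/71 ≈ 10.042)
o*7 = (713/71)*7 = 4991/71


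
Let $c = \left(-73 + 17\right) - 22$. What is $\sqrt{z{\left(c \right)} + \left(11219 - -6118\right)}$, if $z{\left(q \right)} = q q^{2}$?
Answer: $i \sqrt{457215} \approx 676.18 i$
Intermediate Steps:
$c = -78$ ($c = -56 - 22 = -78$)
$z{\left(q \right)} = q^{3}$
$\sqrt{z{\left(c \right)} + \left(11219 - -6118\right)} = \sqrt{\left(-78\right)^{3} + \left(11219 - -6118\right)} = \sqrt{-474552 + \left(11219 + 6118\right)} = \sqrt{-474552 + 17337} = \sqrt{-457215} = i \sqrt{457215}$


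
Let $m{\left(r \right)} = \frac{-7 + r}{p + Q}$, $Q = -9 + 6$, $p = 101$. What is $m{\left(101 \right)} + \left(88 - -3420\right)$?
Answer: $\frac{171939}{49} \approx 3509.0$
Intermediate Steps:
$Q = -3$
$m{\left(r \right)} = - \frac{1}{14} + \frac{r}{98}$ ($m{\left(r \right)} = \frac{-7 + r}{101 - 3} = \frac{-7 + r}{98} = \left(-7 + r\right) \frac{1}{98} = - \frac{1}{14} + \frac{r}{98}$)
$m{\left(101 \right)} + \left(88 - -3420\right) = \left(- \frac{1}{14} + \frac{1}{98} \cdot 101\right) + \left(88 - -3420\right) = \left(- \frac{1}{14} + \frac{101}{98}\right) + \left(88 + 3420\right) = \frac{47}{49} + 3508 = \frac{171939}{49}$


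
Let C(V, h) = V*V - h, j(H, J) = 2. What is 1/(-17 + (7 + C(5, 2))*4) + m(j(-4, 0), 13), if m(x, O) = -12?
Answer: -1235/103 ≈ -11.990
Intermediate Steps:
C(V, h) = V² - h
1/(-17 + (7 + C(5, 2))*4) + m(j(-4, 0), 13) = 1/(-17 + (7 + (5² - 1*2))*4) - 12 = 1/(-17 + (7 + (25 - 2))*4) - 12 = 1/(-17 + (7 + 23)*4) - 12 = 1/(-17 + 30*4) - 12 = 1/(-17 + 120) - 12 = 1/103 - 12 = -1235/103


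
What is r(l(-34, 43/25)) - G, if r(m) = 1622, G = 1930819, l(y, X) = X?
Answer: -1929197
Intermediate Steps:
r(l(-34, 43/25)) - G = 1622 - 1*1930819 = 1622 - 1930819 = -1929197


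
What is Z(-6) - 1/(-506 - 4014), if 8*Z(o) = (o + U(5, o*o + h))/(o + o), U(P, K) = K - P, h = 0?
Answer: -14113/54240 ≈ -0.26020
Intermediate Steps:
Z(o) = (-5 + o + o²)/(16*o) (Z(o) = ((o + ((o*o + 0) - 1*5))/(o + o))/8 = ((o + ((o² + 0) - 5))/((2*o)))/8 = ((o + (o² - 5))*(1/(2*o)))/8 = ((o + (-5 + o²))*(1/(2*o)))/8 = ((-5 + o + o²)*(1/(2*o)))/8 = ((-5 + o + o²)/(2*o))/8 = (-5 + o + o²)/(16*o))
Z(-6) - 1/(-506 - 4014) = (1/16)*(-5 - 6 + (-6)²)/(-6) - 1/(-506 - 4014) = (1/16)*(-⅙)*(-5 - 6 + 36) - 1/(-4520) = (1/16)*(-⅙)*25 - 1*(-1/4520) = -25/96 + 1/4520 = -14113/54240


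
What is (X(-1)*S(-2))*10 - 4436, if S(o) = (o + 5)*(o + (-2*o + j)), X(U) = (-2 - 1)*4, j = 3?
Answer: -6236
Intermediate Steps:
X(U) = -12 (X(U) = -3*4 = -12)
S(o) = (3 - o)*(5 + o) (S(o) = (o + 5)*(o + (-2*o + 3)) = (5 + o)*(o + (3 - 2*o)) = (5 + o)*(3 - o) = (3 - o)*(5 + o))
(X(-1)*S(-2))*10 - 4436 = -12*(15 - 1*(-2)**2 - 2*(-2))*10 - 4436 = -12*(15 - 1*4 + 4)*10 - 4436 = -12*(15 - 4 + 4)*10 - 4436 = -12*15*10 - 4436 = -180*10 - 4436 = -1800 - 4436 = -6236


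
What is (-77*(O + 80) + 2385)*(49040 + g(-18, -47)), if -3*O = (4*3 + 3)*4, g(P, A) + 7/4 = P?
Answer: -438241035/4 ≈ -1.0956e+8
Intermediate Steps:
g(P, A) = -7/4 + P
O = -20 (O = -(4*3 + 3)*4/3 = -(12 + 3)*4/3 = -5*4 = -1/3*60 = -20)
(-77*(O + 80) + 2385)*(49040 + g(-18, -47)) = (-77*(-20 + 80) + 2385)*(49040 + (-7/4 - 18)) = (-77*60 + 2385)*(49040 - 79/4) = (-4620 + 2385)*(196081/4) = -2235*196081/4 = -438241035/4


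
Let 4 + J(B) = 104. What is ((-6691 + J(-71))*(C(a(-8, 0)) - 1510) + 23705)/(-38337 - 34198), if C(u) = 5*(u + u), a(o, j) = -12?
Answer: -2153407/14507 ≈ -148.44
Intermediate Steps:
C(u) = 10*u (C(u) = 5*(2*u) = 10*u)
J(B) = 100 (J(B) = -4 + 104 = 100)
((-6691 + J(-71))*(C(a(-8, 0)) - 1510) + 23705)/(-38337 - 34198) = ((-6691 + 100)*(10*(-12) - 1510) + 23705)/(-38337 - 34198) = (-6591*(-120 - 1510) + 23705)/(-72535) = (-6591*(-1630) + 23705)*(-1/72535) = (10743330 + 23705)*(-1/72535) = 10767035*(-1/72535) = -2153407/14507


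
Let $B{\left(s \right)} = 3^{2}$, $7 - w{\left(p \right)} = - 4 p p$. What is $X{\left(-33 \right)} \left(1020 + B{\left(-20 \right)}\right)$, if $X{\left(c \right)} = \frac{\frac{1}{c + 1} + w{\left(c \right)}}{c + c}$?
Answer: $- \frac{47887945}{704} \approx -68023.0$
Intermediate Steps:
$w{\left(p \right)} = 7 + 4 p^{2}$ ($w{\left(p \right)} = 7 - - 4 p p = 7 - - 4 p^{2} = 7 + 4 p^{2}$)
$X{\left(c \right)} = \frac{7 + \frac{1}{1 + c} + 4 c^{2}}{2 c}$ ($X{\left(c \right)} = \frac{\frac{1}{c + 1} + \left(7 + 4 c^{2}\right)}{c + c} = \frac{\frac{1}{1 + c} + \left(7 + 4 c^{2}\right)}{2 c} = \left(7 + \frac{1}{1 + c} + 4 c^{2}\right) \frac{1}{2 c} = \frac{7 + \frac{1}{1 + c} + 4 c^{2}}{2 c}$)
$B{\left(s \right)} = 9$
$X{\left(-33 \right)} \left(1020 + B{\left(-20 \right)}\right) = \frac{8 + 4 \left(-33\right)^{2} - 33 \left(7 + 4 \left(-33\right)^{2}\right)}{2 \left(-33\right) \left(1 - 33\right)} \left(1020 + 9\right) = \frac{1}{2} \left(- \frac{1}{33}\right) \frac{1}{-32} \left(8 + 4 \cdot 1089 - 33 \left(7 + 4 \cdot 1089\right)\right) 1029 = \frac{1}{2} \left(- \frac{1}{33}\right) \left(- \frac{1}{32}\right) \left(8 + 4356 - 33 \left(7 + 4356\right)\right) 1029 = \frac{1}{2} \left(- \frac{1}{33}\right) \left(- \frac{1}{32}\right) \left(8 + 4356 - 143979\right) 1029 = \frac{1}{2} \left(- \frac{1}{33}\right) \left(- \frac{1}{32}\right) \left(-139615\right) 1029 = \left(- \frac{139615}{2112}\right) 1029 = - \frac{47887945}{704}$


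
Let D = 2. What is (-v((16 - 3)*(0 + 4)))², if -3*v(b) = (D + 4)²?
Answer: 144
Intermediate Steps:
v(b) = -12 (v(b) = -(2 + 4)²/3 = -⅓*6² = -⅓*36 = -12)
(-v((16 - 3)*(0 + 4)))² = (-1*(-12))² = 12² = 144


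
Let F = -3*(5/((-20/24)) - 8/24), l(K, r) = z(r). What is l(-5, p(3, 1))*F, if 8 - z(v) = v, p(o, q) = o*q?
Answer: 95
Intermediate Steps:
z(v) = 8 - v
l(K, r) = 8 - r
F = 19 (F = -3*(5/((-20*1/24)) - 8*1/24) = -3*(5/(-⅚) - ⅓) = -3*(5*(-6/5) - ⅓) = -3*(-6 - ⅓) = -3*(-19/3) = 19)
l(-5, p(3, 1))*F = (8 - 3)*19 = 5*19 = 95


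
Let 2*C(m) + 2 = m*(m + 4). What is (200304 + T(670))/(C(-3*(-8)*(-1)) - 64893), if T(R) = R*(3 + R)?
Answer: -325607/32327 ≈ -10.072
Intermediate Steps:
C(m) = -1 + m*(4 + m)/2 (C(m) = -1 + (m*(m + 4))/2 = -1 + (m*(4 + m))/2 = -1 + m*(4 + m)/2)
(200304 + T(670))/(C(-3*(-8)*(-1)) - 64893) = (200304 + 670*(3 + 670))/((-1 + (-3*(-8)*(-1))²/2 + 2*(-3*(-8)*(-1))) - 64893) = (200304 + 670*673)/((-1 + (24*(-1))²/2 + 2*(24*(-1))) - 64893) = (200304 + 450910)/((-1 + (½)*(-24)² + 2*(-24)) - 64893) = 651214/((-1 + (½)*576 - 48) - 64893) = 651214/((-1 + 288 - 48) - 64893) = 651214/(239 - 64893) = 651214/(-64654) = 651214*(-1/64654) = -325607/32327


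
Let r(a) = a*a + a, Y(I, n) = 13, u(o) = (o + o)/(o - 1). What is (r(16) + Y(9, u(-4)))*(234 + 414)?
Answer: 184680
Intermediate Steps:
u(o) = 2*o/(-1 + o) (u(o) = (2*o)/(-1 + o) = 2*o/(-1 + o))
r(a) = a + a² (r(a) = a² + a = a + a²)
(r(16) + Y(9, u(-4)))*(234 + 414) = (16*(1 + 16) + 13)*(234 + 414) = (16*17 + 13)*648 = (272 + 13)*648 = 285*648 = 184680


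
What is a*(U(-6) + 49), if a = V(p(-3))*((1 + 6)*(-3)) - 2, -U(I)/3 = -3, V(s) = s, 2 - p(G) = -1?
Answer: -3770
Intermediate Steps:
p(G) = 3 (p(G) = 2 - 1*(-1) = 2 + 1 = 3)
U(I) = 9 (U(I) = -3*(-3) = 9)
a = -65 (a = 3*((1 + 6)*(-3)) - 2 = 3*(7*(-3)) - 2 = 3*(-21) - 2 = -63 - 2 = -65)
a*(U(-6) + 49) = -65*(9 + 49) = -65*58 = -3770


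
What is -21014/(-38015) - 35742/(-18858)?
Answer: 41786051/17068735 ≈ 2.4481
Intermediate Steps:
-21014/(-38015) - 35742/(-18858) = -21014*(-1/38015) - 35742*(-1/18858) = 21014/38015 + 851/449 = 41786051/17068735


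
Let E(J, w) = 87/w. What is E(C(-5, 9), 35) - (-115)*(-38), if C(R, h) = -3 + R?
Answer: -152863/35 ≈ -4367.5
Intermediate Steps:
E(C(-5, 9), 35) - (-115)*(-38) = 87/35 - (-115)*(-38) = 87*(1/35) - 1*4370 = 87/35 - 4370 = -152863/35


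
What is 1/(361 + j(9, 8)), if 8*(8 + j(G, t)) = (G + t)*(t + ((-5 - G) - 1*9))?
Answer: 8/2569 ≈ 0.0031141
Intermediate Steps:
j(G, t) = -8 + (G + t)*(-14 + t - G)/8 (j(G, t) = -8 + ((G + t)*(t + ((-5 - G) - 1*9)))/8 = -8 + ((G + t)*(t + ((-5 - G) - 9)))/8 = -8 + ((G + t)*(t + (-14 - G)))/8 = -8 + ((G + t)*(-14 + t - G))/8 = -8 + (G + t)*(-14 + t - G)/8)
1/(361 + j(9, 8)) = 1/(361 + (-8 - 7/4*9 - 7/4*8 - ⅛*9² + (⅛)*8²)) = 1/(361 + (-8 - 63/4 - 14 - ⅛*81 + (⅛)*64)) = 1/(361 + (-8 - 63/4 - 14 - 81/8 + 8)) = 1/(361 - 319/8) = 1/(2569/8) = 8/2569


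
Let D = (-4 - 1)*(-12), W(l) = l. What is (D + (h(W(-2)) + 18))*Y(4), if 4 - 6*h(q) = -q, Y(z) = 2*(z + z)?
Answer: 3760/3 ≈ 1253.3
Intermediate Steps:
Y(z) = 4*z (Y(z) = 2*(2*z) = 4*z)
h(q) = ⅔ + q/6 (h(q) = ⅔ - (-1)*q/6 = ⅔ + q/6)
D = 60 (D = -5*(-12) = 60)
(D + (h(W(-2)) + 18))*Y(4) = (60 + ((⅔ + (⅙)*(-2)) + 18))*(4*4) = (60 + ((⅔ - ⅓) + 18))*16 = (60 + (⅓ + 18))*16 = (60 + 55/3)*16 = (235/3)*16 = 3760/3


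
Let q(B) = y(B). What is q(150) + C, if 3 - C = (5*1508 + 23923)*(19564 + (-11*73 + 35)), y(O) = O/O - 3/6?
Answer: -1182757089/2 ≈ -5.9138e+8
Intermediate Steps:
y(O) = 1/2 (y(O) = 1 - 3*1/6 = 1 - 1/2 = 1/2)
q(B) = 1/2
C = -591378545 (C = 3 - (5*1508 + 23923)*(19564 + (-11*73 + 35)) = 3 - (7540 + 23923)*(19564 + (-803 + 35)) = 3 - 31463*(19564 - 768) = 3 - 31463*18796 = 3 - 1*591378548 = 3 - 591378548 = -591378545)
q(150) + C = 1/2 - 591378545 = -1182757089/2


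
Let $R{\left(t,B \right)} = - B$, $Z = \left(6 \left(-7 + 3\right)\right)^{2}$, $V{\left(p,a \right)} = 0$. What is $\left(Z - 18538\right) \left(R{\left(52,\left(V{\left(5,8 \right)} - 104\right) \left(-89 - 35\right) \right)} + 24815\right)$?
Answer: $-214089078$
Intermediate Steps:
$Z = 576$ ($Z = \left(6 \left(-4\right)\right)^{2} = \left(-24\right)^{2} = 576$)
$\left(Z - 18538\right) \left(R{\left(52,\left(V{\left(5,8 \right)} - 104\right) \left(-89 - 35\right) \right)} + 24815\right) = \left(576 - 18538\right) \left(- \left(0 - 104\right) \left(-89 - 35\right) + 24815\right) = - 17962 \left(- \left(-104\right) \left(-124\right) + 24815\right) = - 17962 \left(\left(-1\right) 12896 + 24815\right) = - 17962 \left(-12896 + 24815\right) = \left(-17962\right) 11919 = -214089078$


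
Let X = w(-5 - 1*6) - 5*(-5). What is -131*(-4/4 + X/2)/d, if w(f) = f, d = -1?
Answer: 786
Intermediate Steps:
X = 14 (X = (-5 - 1*6) - 5*(-5) = (-5 - 6) - 1*(-25) = -11 + 25 = 14)
-131*(-4/4 + X/2)/d = -131*(-4/4 + 14/2)/(-1) = -131*(-4*¼ + 14*(½))*(-1) = -131*(-1 + 7)*(-1) = -786*(-1) = -131*(-6) = 786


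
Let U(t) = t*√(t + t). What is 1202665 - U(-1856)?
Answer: 1202665 + 14848*I*√58 ≈ 1.2027e+6 + 1.1308e+5*I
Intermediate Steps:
U(t) = √2*t^(3/2) (U(t) = t*√(2*t) = t*(√2*√t) = √2*t^(3/2))
1202665 - U(-1856) = 1202665 - √2*(-1856)^(3/2) = 1202665 - √2*(-14848*I*√29) = 1202665 - (-14848)*I*√58 = 1202665 + 14848*I*√58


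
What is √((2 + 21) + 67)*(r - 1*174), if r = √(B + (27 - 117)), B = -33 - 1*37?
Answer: -522*√10 + 120*I ≈ -1650.7 + 120.0*I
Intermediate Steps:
B = -70 (B = -33 - 37 = -70)
r = 4*I*√10 (r = √(-70 + (27 - 117)) = √(-70 - 90) = √(-160) = 4*I*√10 ≈ 12.649*I)
√((2 + 21) + 67)*(r - 1*174) = √((2 + 21) + 67)*(4*I*√10 - 1*174) = √(23 + 67)*(4*I*√10 - 174) = √90*(-174 + 4*I*√10) = (3*√10)*(-174 + 4*I*√10) = 3*√10*(-174 + 4*I*√10)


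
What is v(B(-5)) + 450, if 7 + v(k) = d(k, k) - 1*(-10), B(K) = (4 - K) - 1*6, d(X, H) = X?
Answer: 456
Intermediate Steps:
B(K) = -2 - K (B(K) = (4 - K) - 6 = -2 - K)
v(k) = 3 + k (v(k) = -7 + (k - 1*(-10)) = -7 + (k + 10) = -7 + (10 + k) = 3 + k)
v(B(-5)) + 450 = (3 + (-2 - 1*(-5))) + 450 = (3 + (-2 + 5)) + 450 = (3 + 3) + 450 = 6 + 450 = 456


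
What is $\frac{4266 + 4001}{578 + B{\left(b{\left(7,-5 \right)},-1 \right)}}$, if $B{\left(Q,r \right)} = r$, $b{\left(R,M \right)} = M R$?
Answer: $\frac{8267}{577} \approx 14.328$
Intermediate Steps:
$\frac{4266 + 4001}{578 + B{\left(b{\left(7,-5 \right)},-1 \right)}} = \frac{4266 + 4001}{578 - 1} = \frac{8267}{577}$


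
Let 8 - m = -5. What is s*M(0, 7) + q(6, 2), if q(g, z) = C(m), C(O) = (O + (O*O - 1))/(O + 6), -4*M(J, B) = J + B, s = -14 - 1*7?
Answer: 3517/76 ≈ 46.276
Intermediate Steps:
s = -21 (s = -14 - 7 = -21)
m = 13 (m = 8 - 1*(-5) = 8 + 5 = 13)
M(J, B) = -B/4 - J/4 (M(J, B) = -(J + B)/4 = -(B + J)/4 = -B/4 - J/4)
C(O) = (-1 + O + O**2)/(6 + O) (C(O) = (O + (O**2 - 1))/(6 + O) = (O + (-1 + O**2))/(6 + O) = (-1 + O + O**2)/(6 + O))
q(g, z) = 181/19 (q(g, z) = (-1 + 13 + 13**2)/(6 + 13) = (-1 + 13 + 169)/19 = (1/19)*181 = 181/19)
s*M(0, 7) + q(6, 2) = -21*(-1/4*7 - 1/4*0) + 181/19 = -21*(-7/4 + 0) + 181/19 = -21*(-7/4) + 181/19 = 147/4 + 181/19 = 3517/76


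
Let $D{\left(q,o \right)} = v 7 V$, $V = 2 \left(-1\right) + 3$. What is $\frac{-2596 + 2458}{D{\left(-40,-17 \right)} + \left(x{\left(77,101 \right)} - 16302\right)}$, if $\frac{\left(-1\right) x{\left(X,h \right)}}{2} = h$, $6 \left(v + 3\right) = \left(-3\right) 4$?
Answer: $\frac{46}{5513} \approx 0.0083439$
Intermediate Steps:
$v = -5$ ($v = -3 + \frac{\left(-3\right) 4}{6} = -3 + \frac{1}{6} \left(-12\right) = -3 - 2 = -5$)
$x{\left(X,h \right)} = - 2 h$
$V = 1$ ($V = -2 + 3 = 1$)
$D{\left(q,o \right)} = -35$ ($D{\left(q,o \right)} = \left(-5\right) 7 \cdot 1 = \left(-35\right) 1 = -35$)
$\frac{-2596 + 2458}{D{\left(-40,-17 \right)} + \left(x{\left(77,101 \right)} - 16302\right)} = \frac{-2596 + 2458}{-35 - 16504} = - \frac{138}{-35 - 16504} = - \frac{138}{-16539} = \left(-138\right) \left(- \frac{1}{16539}\right) = \frac{46}{5513}$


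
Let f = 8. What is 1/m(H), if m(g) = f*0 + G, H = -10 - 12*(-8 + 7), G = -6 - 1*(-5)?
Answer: -1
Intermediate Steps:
G = -1 (G = -6 + 5 = -1)
H = 2 (H = -10 - 12*(-1) = -10 - 1*(-12) = -10 + 12 = 2)
m(g) = -1 (m(g) = 8*0 - 1 = 0 - 1 = -1)
1/m(H) = 1/(-1) = -1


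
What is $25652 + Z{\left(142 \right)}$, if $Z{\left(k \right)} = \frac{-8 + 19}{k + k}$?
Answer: $\frac{7285179}{284} \approx 25652.0$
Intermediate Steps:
$Z{\left(k \right)} = \frac{11}{2 k}$
$25652 + Z{\left(142 \right)} = 25652 + \frac{11}{2 \cdot 142} = 25652 + \frac{11}{2} \cdot \frac{1}{142} = 25652 + \frac{11}{284} = \frac{7285179}{284}$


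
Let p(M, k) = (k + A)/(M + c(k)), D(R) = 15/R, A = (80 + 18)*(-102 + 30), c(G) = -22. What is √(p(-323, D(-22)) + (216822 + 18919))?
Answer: √1509085491870/2530 ≈ 485.55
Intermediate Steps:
A = -7056 (A = 98*(-72) = -7056)
p(M, k) = (-7056 + k)/(-22 + M) (p(M, k) = (k - 7056)/(M - 22) = (-7056 + k)/(-22 + M))
√(p(-323, D(-22)) + (216822 + 18919)) = √((-7056 + 15/(-22))/(-22 - 323) + (216822 + 18919)) = √((-7056 + 15*(-1/22))/(-345) + 235741) = √(-(-7056 - 15/22)/345 + 235741) = √(-1/345*(-155247/22) + 235741) = √(51749/2530 + 235741) = √(596476479/2530) = √1509085491870/2530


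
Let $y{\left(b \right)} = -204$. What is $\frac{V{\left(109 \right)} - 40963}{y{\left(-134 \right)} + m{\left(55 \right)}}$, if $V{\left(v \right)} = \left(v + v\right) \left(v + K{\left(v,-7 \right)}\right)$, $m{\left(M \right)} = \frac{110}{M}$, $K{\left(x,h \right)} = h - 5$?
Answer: $\frac{19817}{202} \approx 98.104$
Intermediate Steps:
$K{\left(x,h \right)} = -5 + h$ ($K{\left(x,h \right)} = h - 5 = -5 + h$)
$V{\left(v \right)} = 2 v \left(-12 + v\right)$ ($V{\left(v \right)} = \left(v + v\right) \left(v - 12\right) = 2 v \left(v - 12\right) = 2 v \left(-12 + v\right)$)
$\frac{V{\left(109 \right)} - 40963}{y{\left(-134 \right)} + m{\left(55 \right)}} = \frac{2 \cdot 109 \left(-12 + 109\right) - 40963}{-204 + \frac{110}{55}} = \frac{2 \cdot 109 \cdot 97 - 40963}{-204 + 110 \cdot \frac{1}{55}} = \frac{21146 - 40963}{-204 + 2} = - \frac{19817}{-202} = \left(-19817\right) \left(- \frac{1}{202}\right) = \frac{19817}{202}$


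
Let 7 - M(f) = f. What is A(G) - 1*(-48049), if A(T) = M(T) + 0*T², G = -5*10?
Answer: 48106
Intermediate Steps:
G = -50
M(f) = 7 - f
A(T) = 7 - T (A(T) = (7 - T) + 0*T² = (7 - T) + 0 = 7 - T)
A(G) - 1*(-48049) = (7 - 1*(-50)) - 1*(-48049) = (7 + 50) + 48049 = 57 + 48049 = 48106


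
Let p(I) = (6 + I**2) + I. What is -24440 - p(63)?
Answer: -28478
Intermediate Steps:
p(I) = 6 + I + I**2
-24440 - p(63) = -24440 - (6 + 63 + 63**2) = -24440 - (6 + 63 + 3969) = -24440 - 1*4038 = -24440 - 4038 = -28478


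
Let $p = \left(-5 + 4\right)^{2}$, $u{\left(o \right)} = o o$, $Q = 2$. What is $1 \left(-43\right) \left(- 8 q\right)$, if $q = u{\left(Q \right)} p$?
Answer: $1376$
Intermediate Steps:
$u{\left(o \right)} = o^{2}$
$p = 1$ ($p = \left(-1\right)^{2} = 1$)
$q = 4$ ($q = 2^{2} \cdot 1 = 4 \cdot 1 = 4$)
$1 \left(-43\right) \left(- 8 q\right) = 1 \left(-43\right) \left(\left(-8\right) 4\right) = \left(-43\right) \left(-32\right) = 1376$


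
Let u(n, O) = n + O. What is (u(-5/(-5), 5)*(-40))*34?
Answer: -8160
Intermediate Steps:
u(n, O) = O + n
(u(-5/(-5), 5)*(-40))*34 = ((5 - 5/(-5))*(-40))*34 = ((5 - 5*(-1/5))*(-40))*34 = ((5 + 1)*(-40))*34 = (6*(-40))*34 = -240*34 = -8160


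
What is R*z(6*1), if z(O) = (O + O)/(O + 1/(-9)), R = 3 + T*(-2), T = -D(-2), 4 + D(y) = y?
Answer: -972/53 ≈ -18.340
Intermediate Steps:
D(y) = -4 + y
T = 6 (T = -(-4 - 2) = -1*(-6) = 6)
R = -9 (R = 3 + 6*(-2) = 3 - 12 = -9)
z(O) = 2*O/(-⅑ + O) (z(O) = (2*O)/(O - ⅑) = (2*O)/(-⅑ + O) = 2*O/(-⅑ + O))
R*z(6*1) = -162*6*1/(-1 + 9*(6*1)) = -162*6/(-1 + 9*6) = -162*6/(-1 + 54) = -162*6/53 = -9*108/53 = -972/53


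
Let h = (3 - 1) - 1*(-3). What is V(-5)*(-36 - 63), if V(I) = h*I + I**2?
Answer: 0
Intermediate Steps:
h = 5 (h = 2 + 3 = 5)
V(I) = I**2 + 5*I (V(I) = 5*I + I**2 = I**2 + 5*I)
V(-5)*(-36 - 63) = (-5*(5 - 5))*(-36 - 63) = -5*0*(-99) = 0*(-99) = 0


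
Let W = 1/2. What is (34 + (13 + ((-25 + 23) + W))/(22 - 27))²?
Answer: 100489/100 ≈ 1004.9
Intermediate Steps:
W = ½ ≈ 0.50000
(34 + (13 + ((-25 + 23) + W))/(22 - 27))² = (34 + (13 + ((-25 + 23) + ½))/(22 - 27))² = (34 + (13 + (-2 + ½))/(-5))² = (34 + (13 - 3/2)*(-⅕))² = (34 + (23/2)*(-⅕))² = (34 - 23/10)² = (317/10)² = 100489/100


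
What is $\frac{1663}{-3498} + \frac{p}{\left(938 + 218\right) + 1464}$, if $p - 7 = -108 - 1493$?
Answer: $- \frac{1241609}{1145595} \approx -1.0838$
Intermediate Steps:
$p = -1594$ ($p = 7 - 1601 = -1594$)
$\frac{1663}{-3498} + \frac{p}{\left(938 + 218\right) + 1464} = \frac{1663}{-3498} - \frac{1594}{\left(938 + 218\right) + 1464} = 1663 \left(- \frac{1}{3498}\right) - \frac{1594}{1156 + 1464} = - \frac{1663}{3498} - \frac{1594}{2620} = - \frac{1663}{3498} - \frac{797}{1310} = - \frac{1241609}{1145595}$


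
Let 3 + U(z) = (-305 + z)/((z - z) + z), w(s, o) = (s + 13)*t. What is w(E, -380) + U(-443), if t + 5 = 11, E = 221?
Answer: 621391/443 ≈ 1402.7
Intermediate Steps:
t = 6 (t = -5 + 11 = 6)
w(s, o) = 78 + 6*s (w(s, o) = (s + 13)*6 = (13 + s)*6 = 78 + 6*s)
U(z) = -3 + (-305 + z)/z (U(z) = -3 + (-305 + z)/((z - z) + z) = -3 + (-305 + z)/(0 + z) = -3 + (-305 + z)/z)
w(E, -380) + U(-443) = (78 + 6*221) + (-2 - 305/(-443)) = (78 + 1326) + (-2 - 305*(-1/443)) = 1404 + (-2 + 305/443) = 1404 - 581/443 = 621391/443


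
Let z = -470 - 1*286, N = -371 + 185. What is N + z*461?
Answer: -348702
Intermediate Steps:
N = -186
z = -756 (z = -470 - 286 = -756)
N + z*461 = -186 - 756*461 = -186 - 348516 = -348702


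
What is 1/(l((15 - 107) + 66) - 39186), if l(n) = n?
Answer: -1/39212 ≈ -2.5502e-5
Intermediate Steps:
1/(l((15 - 107) + 66) - 39186) = 1/(((15 - 107) + 66) - 39186) = 1/((-92 + 66) - 39186) = 1/(-26 - 39186) = 1/(-39212) = -1/39212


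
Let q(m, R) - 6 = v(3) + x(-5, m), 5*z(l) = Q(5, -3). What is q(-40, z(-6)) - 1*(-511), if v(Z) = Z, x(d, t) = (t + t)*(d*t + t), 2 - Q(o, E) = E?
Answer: -12280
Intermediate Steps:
Q(o, E) = 2 - E
x(d, t) = 2*t*(t + d*t) (x(d, t) = (2*t)*(t + d*t) = 2*t*(t + d*t))
z(l) = 1 (z(l) = (2 - 1*(-3))/5 = (2 + 3)/5 = (1/5)*5 = 1)
q(m, R) = 9 - 8*m**2 (q(m, R) = 6 + (3 + 2*m**2*(1 - 5)) = 6 + (3 + 2*m**2*(-4)) = 6 + (3 - 8*m**2) = 9 - 8*m**2)
q(-40, z(-6)) - 1*(-511) = (9 - 8*(-40)**2) - 1*(-511) = (9 - 8*1600) + 511 = (9 - 12800) + 511 = -12791 + 511 = -12280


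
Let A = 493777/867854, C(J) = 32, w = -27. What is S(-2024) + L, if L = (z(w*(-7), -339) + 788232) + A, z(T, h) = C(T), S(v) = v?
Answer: 682342022737/867854 ≈ 7.8624e+5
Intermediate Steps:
A = 493777/867854 (A = 493777*(1/867854) = 493777/867854 ≈ 0.56896)
z(T, h) = 32
L = 684098559233/867854 (L = (32 + 788232) + 493777/867854 = 788264 + 493777/867854 = 684098559233/867854 ≈ 7.8827e+5)
S(-2024) + L = -2024 + 684098559233/867854 = 682342022737/867854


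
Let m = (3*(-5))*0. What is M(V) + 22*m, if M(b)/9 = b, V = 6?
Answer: 54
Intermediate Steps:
m = 0 (m = -15*0 = 0)
M(b) = 9*b
M(V) + 22*m = 9*6 + 22*0 = 54 + 0 = 54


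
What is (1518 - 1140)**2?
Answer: 142884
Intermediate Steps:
(1518 - 1140)**2 = 378**2 = 142884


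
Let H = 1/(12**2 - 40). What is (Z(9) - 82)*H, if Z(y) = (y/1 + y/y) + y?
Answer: -63/104 ≈ -0.60577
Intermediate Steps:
Z(y) = 1 + 2*y (Z(y) = (y*1 + 1) + y = (y + 1) + y = (1 + y) + y = 1 + 2*y)
H = 1/104 (H = 1/(144 - 40) = 1/104 ≈ 0.0096154)
(Z(9) - 82)*H = ((1 + 2*9) - 82)*(1/104) = ((1 + 18) - 82)*(1/104) = (19 - 82)*(1/104) = -63*1/104 = -63/104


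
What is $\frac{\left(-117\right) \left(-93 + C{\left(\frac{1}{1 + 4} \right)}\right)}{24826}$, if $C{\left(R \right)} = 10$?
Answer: $\frac{9711}{24826} \approx 0.39116$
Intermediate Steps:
$\frac{\left(-117\right) \left(-93 + C{\left(\frac{1}{1 + 4} \right)}\right)}{24826} = \frac{\left(-117\right) \left(-93 + 10\right)}{24826} = \left(-117\right) \left(-83\right) \frac{1}{24826} = 9711 \cdot \frac{1}{24826} = \frac{9711}{24826}$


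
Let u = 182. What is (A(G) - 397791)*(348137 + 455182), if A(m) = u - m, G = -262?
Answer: -319196394693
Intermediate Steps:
A(m) = 182 - m
(A(G) - 397791)*(348137 + 455182) = ((182 - 1*(-262)) - 397791)*(348137 + 455182) = ((182 + 262) - 397791)*803319 = (444 - 397791)*803319 = -397347*803319 = -319196394693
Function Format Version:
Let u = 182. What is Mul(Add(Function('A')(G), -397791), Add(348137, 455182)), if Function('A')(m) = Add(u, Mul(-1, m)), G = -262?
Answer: -319196394693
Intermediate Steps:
Function('A')(m) = Add(182, Mul(-1, m))
Mul(Add(Function('A')(G), -397791), Add(348137, 455182)) = Mul(Add(Add(182, Mul(-1, -262)), -397791), Add(348137, 455182)) = Mul(Add(Add(182, 262), -397791), 803319) = Mul(Add(444, -397791), 803319) = Mul(-397347, 803319) = -319196394693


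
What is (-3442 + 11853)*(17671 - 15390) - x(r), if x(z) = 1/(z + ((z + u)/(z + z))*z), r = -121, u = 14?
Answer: 6695736361/349 ≈ 1.9186e+7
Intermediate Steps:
x(z) = 1/(7 + 3*z/2) (x(z) = 1/(z + ((z + 14)/(z + z))*z) = 1/(z + ((14 + z)/((2*z)))*z) = 1/(z + ((14 + z)*(1/(2*z)))*z) = 1/(z + ((14 + z)/(2*z))*z) = 1/(z + (7 + z/2)) = 1/(7 + 3*z/2))
(-3442 + 11853)*(17671 - 15390) - x(r) = (-3442 + 11853)*(17671 - 15390) - 2/(14 + 3*(-121)) = 8411*2281 - 2/(14 - 363) = 19185491 - 2/(-349) = 19185491 - 2*(-1)/349 = 19185491 - 1*(-2/349) = 19185491 + 2/349 = 6695736361/349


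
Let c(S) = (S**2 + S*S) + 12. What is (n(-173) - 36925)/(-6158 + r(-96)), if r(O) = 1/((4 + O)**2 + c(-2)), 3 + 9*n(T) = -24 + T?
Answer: 940380700/156733413 ≈ 5.9999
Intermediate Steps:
n(T) = -3 + T/9 (n(T) = -1/3 + (-24 + T)/9 = -1/3 + (-8/3 + T/9) = -3 + T/9)
c(S) = 12 + 2*S**2 (c(S) = (S**2 + S**2) + 12 = 2*S**2 + 12 = 12 + 2*S**2)
r(O) = 1/(20 + (4 + O)**2) (r(O) = 1/((4 + O)**2 + (12 + 2*(-2)**2)) = 1/((4 + O)**2 + (12 + 2*4)) = 1/((4 + O)**2 + (12 + 8)) = 1/((4 + O)**2 + 20) = 1/(20 + (4 + O)**2))
(n(-173) - 36925)/(-6158 + r(-96)) = ((-3 + (1/9)*(-173)) - 36925)/(-6158 + 1/(20 + (4 - 96)**2)) = ((-3 - 173/9) - 36925)/(-6158 + 1/(20 + (-92)**2)) = (-200/9 - 36925)/(-6158 + 1/(20 + 8464)) = -332525/(9*(-6158 + 1/8484)) = -332525/(9*(-52244471/8484)) = -332525/9*(-8484/52244471) = 940380700/156733413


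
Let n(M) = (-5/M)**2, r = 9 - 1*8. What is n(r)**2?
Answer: 625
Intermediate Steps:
r = 1 (r = 9 - 8 = 1)
n(M) = 25/M**2
n(r)**2 = (25/1**2)**2 = (25*1)**2 = 25**2 = 625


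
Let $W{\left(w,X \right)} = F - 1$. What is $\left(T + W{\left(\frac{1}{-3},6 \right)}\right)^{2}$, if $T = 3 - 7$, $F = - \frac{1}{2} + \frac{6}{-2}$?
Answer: $\frac{289}{4} \approx 72.25$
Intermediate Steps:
$F = - \frac{7}{2}$ ($F = \left(-1\right) \frac{1}{2} + 6 \left(- \frac{1}{2}\right) = - \frac{1}{2} - 3 = - \frac{7}{2} \approx -3.5$)
$T = -4$
$W{\left(w,X \right)} = - \frac{9}{2}$ ($W{\left(w,X \right)} = - \frac{7}{2} - 1 = - \frac{9}{2}$)
$\left(T + W{\left(\frac{1}{-3},6 \right)}\right)^{2} = \left(-4 - \frac{9}{2}\right)^{2} = \left(- \frac{17}{2}\right)^{2} = \frac{289}{4}$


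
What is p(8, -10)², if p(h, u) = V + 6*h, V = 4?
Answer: 2704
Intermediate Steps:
p(h, u) = 4 + 6*h
p(8, -10)² = (4 + 6*8)² = (4 + 48)² = 52² = 2704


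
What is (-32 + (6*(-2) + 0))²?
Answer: 1936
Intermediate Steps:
(-32 + (6*(-2) + 0))² = (-32 + (-12 + 0))² = (-32 - 12)² = (-44)² = 1936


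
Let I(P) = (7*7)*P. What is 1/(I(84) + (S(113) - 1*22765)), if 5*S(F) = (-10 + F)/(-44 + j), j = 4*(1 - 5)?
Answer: -300/5594803 ≈ -5.3621e-5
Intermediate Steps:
j = -16 (j = 4*(-4) = -16)
S(F) = 1/30 - F/300 (S(F) = ((-10 + F)/(-44 - 16))/5 = ((-10 + F)/(-60))/5 = ((-10 + F)*(-1/60))/5 = (1/6 - F/60)/5 = 1/30 - F/300)
I(P) = 49*P
1/(I(84) + (S(113) - 1*22765)) = 1/(49*84 + ((1/30 - 1/300*113) - 1*22765)) = 1/(4116 + ((1/30 - 113/300) - 22765)) = 1/(4116 + (-103/300 - 22765)) = 1/(4116 - 6829603/300) = 1/(-5594803/300) = -300/5594803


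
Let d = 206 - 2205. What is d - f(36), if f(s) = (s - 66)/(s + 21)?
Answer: -37971/19 ≈ -1998.5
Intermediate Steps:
d = -1999
f(s) = (-66 + s)/(21 + s)
d - f(36) = -1999 - (-66 + 36)/(21 + 36) = -1999 - (-30)/57 = -1999 - 1*(-10/19) = -1999 + 10/19 = -37971/19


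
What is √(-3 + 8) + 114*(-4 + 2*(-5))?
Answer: -1596 + √5 ≈ -1593.8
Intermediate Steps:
√(-3 + 8) + 114*(-4 + 2*(-5)) = √5 + 114*(-4 - 10) = √5 + 114*(-14) = √5 - 1596 = -1596 + √5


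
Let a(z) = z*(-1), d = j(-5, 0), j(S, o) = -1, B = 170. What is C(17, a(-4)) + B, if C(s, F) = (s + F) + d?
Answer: 190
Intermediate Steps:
d = -1
a(z) = -z
C(s, F) = -1 + F + s (C(s, F) = (s + F) - 1 = (F + s) - 1 = -1 + F + s)
C(17, a(-4)) + B = (-1 - 1*(-4) + 17) + 170 = (-1 + 4 + 17) + 170 = 20 + 170 = 190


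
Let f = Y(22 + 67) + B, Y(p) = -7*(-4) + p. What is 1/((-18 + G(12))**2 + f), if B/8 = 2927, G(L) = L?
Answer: 1/23569 ≈ 4.2429e-5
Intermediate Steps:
B = 23416 (B = 8*2927 = 23416)
Y(p) = 28 + p
f = 23533 (f = (28 + (22 + 67)) + 23416 = (28 + 89) + 23416 = 117 + 23416 = 23533)
1/((-18 + G(12))**2 + f) = 1/((-18 + 12)**2 + 23533) = 1/((-6)**2 + 23533) = 1/(36 + 23533) = 1/23569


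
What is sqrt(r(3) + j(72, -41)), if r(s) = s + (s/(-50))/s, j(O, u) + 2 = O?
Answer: sqrt(7298)/10 ≈ 8.5428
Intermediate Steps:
j(O, u) = -2 + O
r(s) = -1/50 + s (r(s) = s + (s*(-1/50))/s = s + (-s/50)/s = s - 1/50 = -1/50 + s)
sqrt(r(3) + j(72, -41)) = sqrt((-1/50 + 3) + (-2 + 72)) = sqrt(149/50 + 70) = sqrt(3649/50) = sqrt(7298)/10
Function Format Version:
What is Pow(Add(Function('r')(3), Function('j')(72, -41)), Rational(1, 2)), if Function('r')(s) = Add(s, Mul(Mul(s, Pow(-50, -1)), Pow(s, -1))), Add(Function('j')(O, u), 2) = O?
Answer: Mul(Rational(1, 10), Pow(7298, Rational(1, 2))) ≈ 8.5428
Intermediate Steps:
Function('j')(O, u) = Add(-2, O)
Function('r')(s) = Add(Rational(-1, 50), s) (Function('r')(s) = Add(s, Mul(Mul(s, Rational(-1, 50)), Pow(s, -1))) = Add(s, Mul(Mul(Rational(-1, 50), s), Pow(s, -1))) = Add(s, Rational(-1, 50)) = Add(Rational(-1, 50), s))
Pow(Add(Function('r')(3), Function('j')(72, -41)), Rational(1, 2)) = Pow(Add(Add(Rational(-1, 50), 3), Add(-2, 72)), Rational(1, 2)) = Pow(Add(Rational(149, 50), 70), Rational(1, 2)) = Pow(Rational(3649, 50), Rational(1, 2)) = Mul(Rational(1, 10), Pow(7298, Rational(1, 2)))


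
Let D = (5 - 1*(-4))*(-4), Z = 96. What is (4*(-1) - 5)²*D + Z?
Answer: -2820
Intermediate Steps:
D = -36 (D = (5 + 4)*(-4) = 9*(-4) = -36)
(4*(-1) - 5)²*D + Z = (4*(-1) - 5)²*(-36) + 96 = (-4 - 5)²*(-36) + 96 = (-9)²*(-36) + 96 = 81*(-36) + 96 = -2916 + 96 = -2820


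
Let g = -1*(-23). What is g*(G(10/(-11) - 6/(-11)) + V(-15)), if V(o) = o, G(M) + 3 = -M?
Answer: -4462/11 ≈ -405.64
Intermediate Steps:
g = 23
G(M) = -3 - M
g*(G(10/(-11) - 6/(-11)) + V(-15)) = 23*((-3 - (10/(-11) - 6/(-11))) - 15) = 23*((-3 - (10*(-1/11) - 6*(-1/11))) - 15) = 23*((-3 - (-10/11 + 6/11)) - 15) = 23*((-3 - 1*(-4/11)) - 15) = 23*((-3 + 4/11) - 15) = 23*(-29/11 - 15) = 23*(-194/11) = -4462/11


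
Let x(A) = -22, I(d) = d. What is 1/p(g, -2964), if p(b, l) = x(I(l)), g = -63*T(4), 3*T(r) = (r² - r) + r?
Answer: -1/22 ≈ -0.045455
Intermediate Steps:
T(r) = r²/3 (T(r) = ((r² - r) + r)/3 = r²/3)
g = -336 (g = -21*4² = -21*16 = -63*16/3 = -336)
p(b, l) = -22
1/p(g, -2964) = 1/(-22) = -1/22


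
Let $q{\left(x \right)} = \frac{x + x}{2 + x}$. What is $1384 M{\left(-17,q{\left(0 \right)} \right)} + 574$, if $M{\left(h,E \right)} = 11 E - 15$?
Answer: $-20186$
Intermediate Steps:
$q{\left(x \right)} = \frac{2 x}{2 + x}$
$M{\left(h,E \right)} = -15 + 11 E$
$1384 M{\left(-17,q{\left(0 \right)} \right)} + 574 = 1384 \left(-15 + 11 \cdot 2 \cdot 0 \frac{1}{2 + 0}\right) + 574 = 1384 \left(-15 + 11 \cdot 2 \cdot 0 \cdot \frac{1}{2}\right) + 574 = 1384 \left(-15 + 11 \cdot 0\right) + 574 = 1384 \left(-15 + 0\right) + 574 = 1384 \left(-15\right) + 574 = -20760 + 574 = -20186$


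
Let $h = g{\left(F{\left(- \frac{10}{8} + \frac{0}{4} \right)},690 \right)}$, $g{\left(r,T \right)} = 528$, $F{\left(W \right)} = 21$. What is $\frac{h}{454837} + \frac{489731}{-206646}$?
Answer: $- \frac{20239879069}{8544567882} \approx -2.3687$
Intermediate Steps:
$h = 528$
$\frac{h}{454837} + \frac{489731}{-206646} = \frac{528}{454837} + \frac{489731}{-206646} = 528 \cdot \frac{1}{454837} + 489731 \left(- \frac{1}{206646}\right) = \frac{528}{454837} - \frac{44521}{18786} = - \frac{20239879069}{8544567882}$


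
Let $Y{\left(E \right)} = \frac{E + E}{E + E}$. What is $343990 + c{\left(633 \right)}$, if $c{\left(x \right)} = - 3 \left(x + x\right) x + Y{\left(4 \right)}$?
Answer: $-2060143$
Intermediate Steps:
$Y{\left(E \right)} = 1$ ($Y{\left(E \right)} = \frac{2 E}{2 E} = 2 E \frac{1}{2 E} = 1$)
$c{\left(x \right)} = 1 - 6 x^{2}$ ($c{\left(x \right)} = - 3 \left(x + x\right) x + 1 = - 3 \cdot 2 x x + 1 = - 6 x x + 1 = - 6 x^{2} + 1 = 1 - 6 x^{2}$)
$343990 + c{\left(633 \right)} = 343990 + \left(1 - 6 \cdot 633^{2}\right) = 343990 + \left(1 - 2404134\right) = 343990 - 2404133 = -2060143$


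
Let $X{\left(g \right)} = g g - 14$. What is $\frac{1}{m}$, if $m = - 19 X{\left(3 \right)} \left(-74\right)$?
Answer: $- \frac{1}{7030} \approx -0.00014225$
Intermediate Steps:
$X{\left(g \right)} = -14 + g^{2}$ ($X{\left(g \right)} = g^{2} - 14 = -14 + g^{2}$)
$m = -7030$ ($m = - 19 \left(-14 + 3^{2}\right) \left(-74\right) = - 19 \left(-14 + 9\right) \left(-74\right) = \left(-19\right) \left(-5\right) \left(-74\right) = 95 \left(-74\right) = -7030$)
$\frac{1}{m} = \frac{1}{-7030} = - \frac{1}{7030}$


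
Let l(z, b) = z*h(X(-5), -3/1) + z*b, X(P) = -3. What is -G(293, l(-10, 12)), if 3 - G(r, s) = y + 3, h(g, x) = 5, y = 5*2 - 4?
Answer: 6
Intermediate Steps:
y = 6 (y = 10 - 4 = 6)
l(z, b) = 5*z + b*z (l(z, b) = z*5 + z*b = 5*z + b*z)
G(r, s) = -6 (G(r, s) = 3 - (6 + 3) = 3 - 1*9 = 3 - 9 = -6)
-G(293, l(-10, 12)) = -1*(-6) = 6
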